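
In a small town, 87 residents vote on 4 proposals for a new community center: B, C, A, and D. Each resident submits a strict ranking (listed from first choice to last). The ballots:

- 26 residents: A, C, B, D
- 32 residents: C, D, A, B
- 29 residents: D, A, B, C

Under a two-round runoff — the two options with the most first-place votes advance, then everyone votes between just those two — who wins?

C

Round 1 first-place votes: B 0, C 32, A 26, D 29.
C and D advance.
Runoff: C is preferred to D by 58 voters; D by 29.
C wins the runoff.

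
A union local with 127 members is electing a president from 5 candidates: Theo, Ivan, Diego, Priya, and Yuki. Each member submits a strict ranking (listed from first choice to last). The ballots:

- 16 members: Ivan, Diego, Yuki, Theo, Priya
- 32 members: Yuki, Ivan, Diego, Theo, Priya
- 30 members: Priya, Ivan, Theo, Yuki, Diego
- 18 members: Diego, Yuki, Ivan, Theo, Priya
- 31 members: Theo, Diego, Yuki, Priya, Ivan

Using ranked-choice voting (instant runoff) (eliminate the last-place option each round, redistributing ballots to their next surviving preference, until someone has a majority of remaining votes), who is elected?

Diego

Round 1: Theo 31, Ivan 16, Diego 18, Priya 30, Yuki 32. Eliminate Ivan.
Round 2: Theo 31, Diego 34, Priya 30, Yuki 32. Eliminate Priya.
Round 3: Theo 61, Diego 34, Yuki 32. Eliminate Yuki.
Round 4: Theo 61, Diego 66. Diego has a majority.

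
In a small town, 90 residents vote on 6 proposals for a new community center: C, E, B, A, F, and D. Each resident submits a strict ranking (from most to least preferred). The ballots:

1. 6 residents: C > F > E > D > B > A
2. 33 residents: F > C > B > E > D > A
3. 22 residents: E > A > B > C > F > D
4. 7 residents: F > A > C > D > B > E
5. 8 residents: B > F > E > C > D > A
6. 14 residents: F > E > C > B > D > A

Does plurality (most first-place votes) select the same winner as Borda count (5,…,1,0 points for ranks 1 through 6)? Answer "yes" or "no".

yes

Plurality — first-place votes: C 6, E 22, B 8, A 0, F 54, D 0. Winner: F.
Borda — scores: C 285, E 274, B 246, A 116, F 348, D 81. Winner: F.
The two methods agree.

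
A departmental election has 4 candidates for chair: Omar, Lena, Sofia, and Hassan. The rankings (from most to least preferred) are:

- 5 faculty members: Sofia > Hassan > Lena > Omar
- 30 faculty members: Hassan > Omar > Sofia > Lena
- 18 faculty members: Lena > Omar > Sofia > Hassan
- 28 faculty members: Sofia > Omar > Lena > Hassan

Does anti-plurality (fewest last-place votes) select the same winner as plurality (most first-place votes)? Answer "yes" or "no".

yes

Anti-plurality — last-place votes: Omar 5, Lena 30, Sofia 0, Hassan 46. Winner: Sofia.
Plurality — first-place votes: Omar 0, Lena 18, Sofia 33, Hassan 30. Winner: Sofia.
The two methods agree.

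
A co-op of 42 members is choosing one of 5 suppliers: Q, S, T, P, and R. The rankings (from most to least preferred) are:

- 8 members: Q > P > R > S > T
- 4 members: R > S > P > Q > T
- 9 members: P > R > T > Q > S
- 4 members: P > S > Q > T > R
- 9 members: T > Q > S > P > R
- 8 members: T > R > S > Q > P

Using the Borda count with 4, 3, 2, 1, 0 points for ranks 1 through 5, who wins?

Q: 8·4 + 4·1 + 9·1 + 4·2 + 9·3 + 8·1 = 88
S: 8·1 + 4·3 + 9·0 + 4·3 + 9·2 + 8·2 = 66
T: 8·0 + 4·0 + 9·2 + 4·1 + 9·4 + 8·4 = 90
P: 8·3 + 4·2 + 9·4 + 4·4 + 9·1 + 8·0 = 93
R: 8·2 + 4·4 + 9·3 + 4·0 + 9·0 + 8·3 = 83
P has the highest Borda score (93).

P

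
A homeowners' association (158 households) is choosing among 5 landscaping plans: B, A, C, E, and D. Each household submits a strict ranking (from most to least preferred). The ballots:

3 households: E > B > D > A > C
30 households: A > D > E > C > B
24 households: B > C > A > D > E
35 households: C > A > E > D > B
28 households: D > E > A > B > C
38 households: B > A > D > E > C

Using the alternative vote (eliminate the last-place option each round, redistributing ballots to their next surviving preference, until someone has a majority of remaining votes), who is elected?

A

Round 1: B 62, A 30, C 35, E 3, D 28. Eliminate E.
Round 2: B 65, A 30, C 35, D 28. Eliminate D.
Round 3: B 65, A 58, C 35. Eliminate C.
Round 4: B 65, A 93. A has a majority.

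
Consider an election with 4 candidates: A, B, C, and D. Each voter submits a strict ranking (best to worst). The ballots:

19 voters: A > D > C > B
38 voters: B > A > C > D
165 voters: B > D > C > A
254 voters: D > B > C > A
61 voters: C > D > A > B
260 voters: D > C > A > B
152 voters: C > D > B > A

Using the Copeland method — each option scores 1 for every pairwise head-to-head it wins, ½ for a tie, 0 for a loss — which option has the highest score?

A: loses to B, C, and D → score 0.
B: beats A; loses to C and D → score 1.
C: beats A and B; loses to D → score 2.
D: beats A, B, and C → score 3.
D has the best pairwise record.

D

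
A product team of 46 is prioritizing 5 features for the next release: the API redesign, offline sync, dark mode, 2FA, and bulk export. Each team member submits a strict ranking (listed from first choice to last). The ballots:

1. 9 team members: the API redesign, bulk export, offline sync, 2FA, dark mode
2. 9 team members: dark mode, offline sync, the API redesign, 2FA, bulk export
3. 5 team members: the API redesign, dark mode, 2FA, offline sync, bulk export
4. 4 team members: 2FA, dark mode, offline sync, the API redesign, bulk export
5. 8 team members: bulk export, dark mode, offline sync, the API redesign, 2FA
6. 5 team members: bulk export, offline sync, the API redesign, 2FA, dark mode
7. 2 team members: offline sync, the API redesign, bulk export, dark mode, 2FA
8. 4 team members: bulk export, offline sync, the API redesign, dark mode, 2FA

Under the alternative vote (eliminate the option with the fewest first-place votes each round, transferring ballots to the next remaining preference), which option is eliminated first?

Round 1: the API redesign 14, offline sync 2, dark mode 9, 2FA 4, bulk export 17. Eliminate offline sync.

offline sync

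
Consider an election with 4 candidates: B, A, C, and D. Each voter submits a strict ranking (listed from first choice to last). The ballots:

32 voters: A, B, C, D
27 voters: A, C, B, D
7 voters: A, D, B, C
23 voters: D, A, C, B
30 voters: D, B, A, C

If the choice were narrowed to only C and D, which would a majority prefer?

Voters preferring C to D: 59; preferring D to C: 60.
D wins the head-to-head.

D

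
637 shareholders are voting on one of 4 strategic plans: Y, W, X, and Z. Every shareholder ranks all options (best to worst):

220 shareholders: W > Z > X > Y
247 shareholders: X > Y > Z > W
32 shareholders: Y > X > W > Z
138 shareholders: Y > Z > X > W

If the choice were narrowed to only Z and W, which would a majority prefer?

Z

Voters preferring Z to W: 385; preferring W to Z: 252.
Z wins the head-to-head.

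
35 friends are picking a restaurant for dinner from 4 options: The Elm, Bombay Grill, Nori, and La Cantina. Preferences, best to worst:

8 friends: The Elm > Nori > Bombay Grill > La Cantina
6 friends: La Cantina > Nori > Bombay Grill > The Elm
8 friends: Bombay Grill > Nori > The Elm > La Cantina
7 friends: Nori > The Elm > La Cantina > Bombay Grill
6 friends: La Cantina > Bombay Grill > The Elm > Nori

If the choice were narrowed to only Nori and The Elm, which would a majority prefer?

Nori

Voters preferring Nori to The Elm: 21; preferring The Elm to Nori: 14.
Nori wins the head-to-head.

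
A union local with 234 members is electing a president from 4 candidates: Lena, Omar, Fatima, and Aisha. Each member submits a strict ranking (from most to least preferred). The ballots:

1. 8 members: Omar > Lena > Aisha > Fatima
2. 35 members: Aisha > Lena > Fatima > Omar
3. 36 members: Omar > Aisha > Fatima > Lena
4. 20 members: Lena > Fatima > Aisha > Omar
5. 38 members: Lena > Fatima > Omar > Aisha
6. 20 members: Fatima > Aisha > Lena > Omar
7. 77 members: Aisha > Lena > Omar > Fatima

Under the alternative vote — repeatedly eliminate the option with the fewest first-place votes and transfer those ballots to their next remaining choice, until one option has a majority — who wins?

Aisha

Round 1: Lena 58, Omar 44, Fatima 20, Aisha 112. Eliminate Fatima.
Round 2: Lena 58, Omar 44, Aisha 132. Aisha has a majority.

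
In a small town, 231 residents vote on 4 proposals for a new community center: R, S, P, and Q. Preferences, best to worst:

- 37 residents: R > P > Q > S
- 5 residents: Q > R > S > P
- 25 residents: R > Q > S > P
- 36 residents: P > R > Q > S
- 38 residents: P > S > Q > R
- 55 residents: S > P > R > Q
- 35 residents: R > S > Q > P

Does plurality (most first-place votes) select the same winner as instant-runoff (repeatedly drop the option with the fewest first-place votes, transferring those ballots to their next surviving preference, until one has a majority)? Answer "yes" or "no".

Plurality — first-place votes: R 97, S 55, P 74, Q 5. Winner: R.
Instant-runoff — R1 R 97, S 55, P 74, Q 5 (Q out); R2 R 102, S 55, P 74 (S out); R3 R 102, P 129 (P winner). Winner: P.
The two methods disagree.

no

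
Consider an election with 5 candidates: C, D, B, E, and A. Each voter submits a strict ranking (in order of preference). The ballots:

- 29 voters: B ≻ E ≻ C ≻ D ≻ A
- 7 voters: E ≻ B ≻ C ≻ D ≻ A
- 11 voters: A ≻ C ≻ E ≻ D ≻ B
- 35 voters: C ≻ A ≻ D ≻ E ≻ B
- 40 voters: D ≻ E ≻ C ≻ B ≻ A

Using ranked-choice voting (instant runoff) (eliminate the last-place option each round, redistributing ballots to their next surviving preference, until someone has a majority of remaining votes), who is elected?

Round 1: C 35, D 40, B 29, E 7, A 11. Eliminate E.
Round 2: C 35, D 40, B 36, A 11. Eliminate A.
Round 3: C 46, D 40, B 36. Eliminate B.
Round 4: C 82, D 40. C has a majority.

C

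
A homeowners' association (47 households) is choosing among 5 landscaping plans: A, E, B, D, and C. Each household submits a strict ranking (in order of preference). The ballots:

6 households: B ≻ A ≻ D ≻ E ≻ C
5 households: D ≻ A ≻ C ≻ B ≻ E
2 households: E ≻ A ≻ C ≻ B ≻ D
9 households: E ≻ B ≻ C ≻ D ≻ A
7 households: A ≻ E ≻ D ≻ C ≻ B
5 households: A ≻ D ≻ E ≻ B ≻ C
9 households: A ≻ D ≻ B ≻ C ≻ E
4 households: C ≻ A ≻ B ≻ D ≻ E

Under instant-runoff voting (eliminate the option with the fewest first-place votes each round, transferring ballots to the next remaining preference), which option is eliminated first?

C

Round 1: A 21, E 11, B 6, D 5, C 4. Eliminate C.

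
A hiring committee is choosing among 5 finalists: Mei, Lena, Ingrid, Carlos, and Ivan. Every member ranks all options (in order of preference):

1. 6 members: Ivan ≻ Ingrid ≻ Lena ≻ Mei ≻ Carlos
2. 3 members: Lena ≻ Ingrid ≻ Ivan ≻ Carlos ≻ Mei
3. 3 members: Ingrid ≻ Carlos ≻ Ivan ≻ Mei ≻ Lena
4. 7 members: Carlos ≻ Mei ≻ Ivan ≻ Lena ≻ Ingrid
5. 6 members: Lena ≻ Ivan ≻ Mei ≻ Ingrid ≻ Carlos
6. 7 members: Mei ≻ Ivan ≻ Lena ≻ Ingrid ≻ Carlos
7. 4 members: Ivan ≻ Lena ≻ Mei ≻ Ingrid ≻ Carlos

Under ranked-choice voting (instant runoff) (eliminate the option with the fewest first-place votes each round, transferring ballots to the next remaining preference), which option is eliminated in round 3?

Round 1: Mei 7, Lena 9, Ingrid 3, Carlos 7, Ivan 10. Eliminate Ingrid.
Round 2: Mei 7, Lena 9, Carlos 10, Ivan 10. Eliminate Mei.
Round 3: Lena 9, Carlos 10, Ivan 17. Eliminate Lena.

Lena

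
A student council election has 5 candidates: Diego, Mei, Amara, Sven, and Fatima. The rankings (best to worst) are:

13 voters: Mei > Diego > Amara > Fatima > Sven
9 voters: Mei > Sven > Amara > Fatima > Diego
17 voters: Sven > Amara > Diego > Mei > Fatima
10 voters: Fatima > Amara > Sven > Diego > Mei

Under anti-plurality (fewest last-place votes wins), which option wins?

Last-place votes: Diego 9, Mei 10, Amara 0, Sven 13, Fatima 17.
Amara is ranked last by the fewest voters, so Amara wins.

Amara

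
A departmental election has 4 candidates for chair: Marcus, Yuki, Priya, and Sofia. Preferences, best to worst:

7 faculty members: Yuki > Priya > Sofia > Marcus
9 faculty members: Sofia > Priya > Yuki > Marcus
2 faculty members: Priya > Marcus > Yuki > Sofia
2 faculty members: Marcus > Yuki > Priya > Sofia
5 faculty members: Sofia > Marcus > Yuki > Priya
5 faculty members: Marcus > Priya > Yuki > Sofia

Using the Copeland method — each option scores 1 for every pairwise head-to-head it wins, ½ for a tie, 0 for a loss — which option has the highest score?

Priya

Marcus: loses to Yuki, Priya, and Sofia → score 0.
Yuki: beats Marcus and Sofia; loses to Priya → score 2.
Priya: beats Marcus, Yuki, and Sofia → score 3.
Sofia: beats Marcus; loses to Yuki and Priya → score 1.
Priya has the best pairwise record.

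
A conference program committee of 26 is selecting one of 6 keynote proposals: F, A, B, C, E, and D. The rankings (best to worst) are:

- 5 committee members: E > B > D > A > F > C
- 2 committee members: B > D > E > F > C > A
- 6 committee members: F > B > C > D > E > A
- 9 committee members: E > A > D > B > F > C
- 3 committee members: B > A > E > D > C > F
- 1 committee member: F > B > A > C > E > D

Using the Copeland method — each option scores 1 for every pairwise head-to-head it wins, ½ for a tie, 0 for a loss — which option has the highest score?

E

F: beats C; loses to A, B, E, and D → score 1.
A: beats F and C; ties D; loses to B and E → score 2.5.
B: beats F, A, C, and D; loses to E → score 4.
C: loses to F, A, B, E, and D → score 0.
E: beats F, A, B, C, and D → score 5.
D: beats F and C; ties A; loses to B and E → score 2.5.
E has the best pairwise record.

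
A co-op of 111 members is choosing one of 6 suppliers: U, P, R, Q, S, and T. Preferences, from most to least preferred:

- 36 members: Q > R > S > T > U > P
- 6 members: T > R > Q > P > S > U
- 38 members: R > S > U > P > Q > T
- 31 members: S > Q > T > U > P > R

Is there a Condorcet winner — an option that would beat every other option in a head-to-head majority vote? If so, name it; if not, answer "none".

Checking pairwise contests:
R beats U 80–31.
U beats P 105–6.
Q beats R 67–44.
S beats Q 69–42.
R beats S 80–31.
R beats T 74–37.
Every option loses at least one head-to-head, so there is no Condorcet winner.

none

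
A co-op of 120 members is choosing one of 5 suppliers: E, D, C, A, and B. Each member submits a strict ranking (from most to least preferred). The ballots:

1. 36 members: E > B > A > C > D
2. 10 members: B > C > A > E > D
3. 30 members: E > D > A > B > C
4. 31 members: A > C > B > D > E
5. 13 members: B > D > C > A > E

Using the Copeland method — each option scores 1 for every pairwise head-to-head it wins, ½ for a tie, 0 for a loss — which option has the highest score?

E: beats D, C, A, and B → score 4.
D: loses to E, C, A, and B → score 0.
C: beats D; loses to E, A, and B → score 1.
A: beats D, C, and B; loses to E → score 3.
B: beats D and C; loses to E and A → score 2.
E has the best pairwise record.

E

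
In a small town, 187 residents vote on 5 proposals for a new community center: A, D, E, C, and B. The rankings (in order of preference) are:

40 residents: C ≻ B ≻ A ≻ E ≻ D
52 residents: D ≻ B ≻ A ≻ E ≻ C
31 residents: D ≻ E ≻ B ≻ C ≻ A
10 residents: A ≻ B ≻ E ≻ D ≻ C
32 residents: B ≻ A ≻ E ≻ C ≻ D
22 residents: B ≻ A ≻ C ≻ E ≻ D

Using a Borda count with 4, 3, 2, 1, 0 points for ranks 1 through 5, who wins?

A: 40·2 + 52·2 + 31·0 + 10·4 + 32·3 + 22·3 = 386
D: 40·0 + 52·4 + 31·4 + 10·1 + 32·0 + 22·0 = 342
E: 40·1 + 52·1 + 31·3 + 10·2 + 32·2 + 22·1 = 291
C: 40·4 + 52·0 + 31·1 + 10·0 + 32·1 + 22·2 = 267
B: 40·3 + 52·3 + 31·2 + 10·3 + 32·4 + 22·4 = 584
B has the highest Borda score (584).

B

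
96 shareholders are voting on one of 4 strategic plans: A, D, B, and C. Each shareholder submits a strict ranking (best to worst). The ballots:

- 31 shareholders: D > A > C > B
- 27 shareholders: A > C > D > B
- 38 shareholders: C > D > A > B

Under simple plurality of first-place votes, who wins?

C

First-place votes: A 27, D 31, B 0, C 38.
C has the most first-place votes.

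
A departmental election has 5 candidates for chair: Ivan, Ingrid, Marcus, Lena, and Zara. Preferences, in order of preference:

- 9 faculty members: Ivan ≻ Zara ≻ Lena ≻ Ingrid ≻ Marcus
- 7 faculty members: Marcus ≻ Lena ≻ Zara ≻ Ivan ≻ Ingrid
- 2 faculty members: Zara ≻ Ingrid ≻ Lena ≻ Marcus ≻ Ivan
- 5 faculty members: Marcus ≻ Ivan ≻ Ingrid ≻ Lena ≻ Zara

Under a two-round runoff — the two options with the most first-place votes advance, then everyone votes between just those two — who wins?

Marcus

Round 1 first-place votes: Ivan 9, Ingrid 0, Marcus 12, Lena 0, Zara 2.
Marcus and Ivan advance.
Runoff: Marcus is preferred to Ivan by 14 voters; Ivan by 9.
Marcus wins the runoff.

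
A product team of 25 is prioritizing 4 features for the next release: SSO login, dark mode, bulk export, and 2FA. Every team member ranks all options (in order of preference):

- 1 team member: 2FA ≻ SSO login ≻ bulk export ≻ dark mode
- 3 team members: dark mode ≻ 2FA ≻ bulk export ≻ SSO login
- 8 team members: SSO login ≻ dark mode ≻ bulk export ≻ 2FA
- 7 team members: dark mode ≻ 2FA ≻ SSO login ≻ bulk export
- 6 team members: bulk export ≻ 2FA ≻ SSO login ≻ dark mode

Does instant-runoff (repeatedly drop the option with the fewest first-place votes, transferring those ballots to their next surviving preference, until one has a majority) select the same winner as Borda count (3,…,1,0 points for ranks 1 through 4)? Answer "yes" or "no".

no

Instant-runoff — R1 SSO login 8, dark mode 10, bulk export 6, 2FA 1 (2FA out); R2 SSO login 9, dark mode 10, bulk export 6 (bulk export out); R3 SSO login 15, dark mode 10 (SSO login winner). Winner: SSO login.
Borda — scores: SSO login 39, dark mode 46, bulk export 30, 2FA 35. Winner: dark mode.
The two methods disagree.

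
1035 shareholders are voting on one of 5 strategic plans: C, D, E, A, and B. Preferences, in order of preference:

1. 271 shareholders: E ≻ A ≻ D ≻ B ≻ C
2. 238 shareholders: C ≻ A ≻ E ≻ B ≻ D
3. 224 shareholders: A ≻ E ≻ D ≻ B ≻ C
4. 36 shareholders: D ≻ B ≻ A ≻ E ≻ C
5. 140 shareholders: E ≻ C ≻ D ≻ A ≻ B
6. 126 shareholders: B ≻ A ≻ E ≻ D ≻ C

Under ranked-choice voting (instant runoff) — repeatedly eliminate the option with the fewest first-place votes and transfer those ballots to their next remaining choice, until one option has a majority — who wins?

A

Round 1: C 238, D 36, E 411, A 224, B 126. Eliminate D.
Round 2: C 238, E 411, A 224, B 162. Eliminate B.
Round 3: C 238, E 411, A 386. Eliminate C.
Round 4: E 411, A 624. A has a majority.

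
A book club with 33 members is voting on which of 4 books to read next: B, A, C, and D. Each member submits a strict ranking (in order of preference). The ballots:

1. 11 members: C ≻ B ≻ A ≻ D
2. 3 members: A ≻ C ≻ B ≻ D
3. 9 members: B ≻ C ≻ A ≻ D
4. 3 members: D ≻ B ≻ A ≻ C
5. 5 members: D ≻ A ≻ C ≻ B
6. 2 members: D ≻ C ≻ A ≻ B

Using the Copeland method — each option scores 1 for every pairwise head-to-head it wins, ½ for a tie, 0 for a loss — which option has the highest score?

B: beats A and D; loses to C → score 2.
A: beats D; loses to B and C → score 1.
C: beats B, A, and D → score 3.
D: loses to B, A, and C → score 0.
C has the best pairwise record.

C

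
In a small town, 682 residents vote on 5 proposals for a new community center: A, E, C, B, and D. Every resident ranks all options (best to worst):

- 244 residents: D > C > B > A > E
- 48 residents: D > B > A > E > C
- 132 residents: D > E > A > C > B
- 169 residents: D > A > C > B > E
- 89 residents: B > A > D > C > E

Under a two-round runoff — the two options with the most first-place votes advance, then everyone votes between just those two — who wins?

Round 1 first-place votes: A 0, E 0, C 0, B 89, D 593.
D and B advance.
Runoff: D is preferred to B by 593 voters; B by 89.
D wins the runoff.

D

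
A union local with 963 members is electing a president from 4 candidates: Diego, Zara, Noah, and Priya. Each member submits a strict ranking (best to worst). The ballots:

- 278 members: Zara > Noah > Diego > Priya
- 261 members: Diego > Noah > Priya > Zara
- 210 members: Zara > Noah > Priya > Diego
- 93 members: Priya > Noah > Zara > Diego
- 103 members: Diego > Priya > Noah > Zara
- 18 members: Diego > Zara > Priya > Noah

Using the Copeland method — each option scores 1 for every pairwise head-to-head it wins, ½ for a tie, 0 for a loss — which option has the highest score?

Diego: beats Priya; loses to Zara and Noah → score 1.
Zara: beats Diego, Noah, and Priya → score 3.
Noah: beats Diego and Priya; loses to Zara → score 2.
Priya: loses to Diego, Zara, and Noah → score 0.
Zara has the best pairwise record.

Zara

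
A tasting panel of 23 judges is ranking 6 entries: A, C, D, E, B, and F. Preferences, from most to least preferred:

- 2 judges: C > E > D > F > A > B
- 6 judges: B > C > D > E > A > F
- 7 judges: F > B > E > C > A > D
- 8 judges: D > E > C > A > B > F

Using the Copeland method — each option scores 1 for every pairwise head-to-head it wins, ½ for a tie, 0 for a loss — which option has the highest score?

B

A: beats F; loses to C, D, E, and B → score 1.
C: beats A, D, and F; loses to E and B → score 3.
D: beats A, E, and F; loses to C and B → score 3.
E: beats A, C, and F; loses to D and B → score 3.
B: beats A, C, D, E, and F → score 5.
F: loses to A, C, D, E, and B → score 0.
B has the best pairwise record.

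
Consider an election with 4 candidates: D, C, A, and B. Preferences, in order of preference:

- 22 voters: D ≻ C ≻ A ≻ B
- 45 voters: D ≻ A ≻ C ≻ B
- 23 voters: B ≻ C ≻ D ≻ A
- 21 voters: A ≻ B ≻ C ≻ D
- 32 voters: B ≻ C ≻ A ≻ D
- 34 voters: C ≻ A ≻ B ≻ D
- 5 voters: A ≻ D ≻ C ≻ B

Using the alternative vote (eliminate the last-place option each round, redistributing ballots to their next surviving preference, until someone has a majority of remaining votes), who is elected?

B

Round 1: D 67, C 34, A 26, B 55. Eliminate A.
Round 2: D 72, C 34, B 76. Eliminate C.
Round 3: D 72, B 110. B has a majority.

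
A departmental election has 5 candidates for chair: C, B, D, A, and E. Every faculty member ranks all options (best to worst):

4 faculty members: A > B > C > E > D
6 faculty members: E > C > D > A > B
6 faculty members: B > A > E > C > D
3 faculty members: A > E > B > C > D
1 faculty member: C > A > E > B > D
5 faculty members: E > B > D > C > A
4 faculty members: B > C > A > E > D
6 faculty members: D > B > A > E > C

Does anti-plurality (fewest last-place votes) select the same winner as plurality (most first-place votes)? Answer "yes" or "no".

yes

Anti-plurality — last-place votes: C 6, B 6, D 18, A 5, E 0. Winner: E.
Plurality — first-place votes: C 1, B 10, D 6, A 7, E 11. Winner: E.
The two methods agree.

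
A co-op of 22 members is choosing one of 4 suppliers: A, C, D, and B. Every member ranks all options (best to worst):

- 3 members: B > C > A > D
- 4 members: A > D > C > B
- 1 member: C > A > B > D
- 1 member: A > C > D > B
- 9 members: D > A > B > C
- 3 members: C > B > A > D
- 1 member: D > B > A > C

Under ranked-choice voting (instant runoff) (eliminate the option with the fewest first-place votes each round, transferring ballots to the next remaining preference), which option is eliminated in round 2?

A

Round 1: A 5, C 4, D 10, B 3. Eliminate B.
Round 2: A 5, C 7, D 10. Eliminate A.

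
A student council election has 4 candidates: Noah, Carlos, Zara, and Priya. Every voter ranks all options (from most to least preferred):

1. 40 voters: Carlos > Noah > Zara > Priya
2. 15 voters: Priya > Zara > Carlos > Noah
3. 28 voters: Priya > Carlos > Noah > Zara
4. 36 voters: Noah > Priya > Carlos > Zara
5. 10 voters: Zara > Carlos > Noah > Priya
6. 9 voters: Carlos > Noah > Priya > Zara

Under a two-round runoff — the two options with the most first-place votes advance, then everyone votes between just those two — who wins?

Priya

Round 1 first-place votes: Noah 36, Carlos 49, Zara 10, Priya 43.
Carlos and Priya advance.
Runoff: Carlos is preferred to Priya by 59 voters; Priya by 79.
Priya wins the runoff.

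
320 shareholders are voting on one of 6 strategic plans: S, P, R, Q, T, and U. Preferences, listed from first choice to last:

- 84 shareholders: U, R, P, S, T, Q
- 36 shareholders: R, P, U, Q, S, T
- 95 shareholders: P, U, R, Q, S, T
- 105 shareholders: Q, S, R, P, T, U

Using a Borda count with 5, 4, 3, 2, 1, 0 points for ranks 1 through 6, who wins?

S: 84·2 + 36·1 + 95·1 + 105·4 = 719
P: 84·3 + 36·4 + 95·5 + 105·2 = 1081
R: 84·4 + 36·5 + 95·3 + 105·3 = 1116
Q: 84·0 + 36·2 + 95·2 + 105·5 = 787
T: 84·1 + 36·0 + 95·0 + 105·1 = 189
U: 84·5 + 36·3 + 95·4 + 105·0 = 908
R has the highest Borda score (1116).

R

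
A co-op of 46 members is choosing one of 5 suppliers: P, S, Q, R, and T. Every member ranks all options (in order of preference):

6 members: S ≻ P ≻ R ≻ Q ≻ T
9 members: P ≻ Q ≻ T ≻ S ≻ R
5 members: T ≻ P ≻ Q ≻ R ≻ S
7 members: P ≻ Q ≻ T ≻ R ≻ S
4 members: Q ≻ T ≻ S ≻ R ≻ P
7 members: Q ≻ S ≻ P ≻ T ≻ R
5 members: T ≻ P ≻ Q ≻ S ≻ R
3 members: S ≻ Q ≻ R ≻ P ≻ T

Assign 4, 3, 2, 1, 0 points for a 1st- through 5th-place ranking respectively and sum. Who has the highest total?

P: 6·3 + 9·4 + 5·3 + 7·4 + 4·0 + 7·2 + 5·3 + 3·1 = 129
S: 6·4 + 9·1 + 5·0 + 7·0 + 4·2 + 7·3 + 5·1 + 3·4 = 79
Q: 6·1 + 9·3 + 5·2 + 7·3 + 4·4 + 7·4 + 5·2 + 3·3 = 127
R: 6·2 + 9·0 + 5·1 + 7·1 + 4·1 + 7·0 + 5·0 + 3·2 = 34
T: 6·0 + 9·2 + 5·4 + 7·2 + 4·3 + 7·1 + 5·4 + 3·0 = 91
P has the highest Borda score (129).

P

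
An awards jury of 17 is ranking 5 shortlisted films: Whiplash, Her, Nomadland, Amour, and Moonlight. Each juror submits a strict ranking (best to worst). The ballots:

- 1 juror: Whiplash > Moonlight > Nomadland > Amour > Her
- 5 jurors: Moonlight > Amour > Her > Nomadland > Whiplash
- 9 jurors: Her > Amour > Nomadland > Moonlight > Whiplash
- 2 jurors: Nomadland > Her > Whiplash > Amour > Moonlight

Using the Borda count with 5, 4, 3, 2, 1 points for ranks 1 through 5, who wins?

Whiplash: 1·5 + 5·1 + 9·1 + 2·3 = 25
Her: 1·1 + 5·3 + 9·5 + 2·4 = 69
Nomadland: 1·3 + 5·2 + 9·3 + 2·5 = 50
Amour: 1·2 + 5·4 + 9·4 + 2·2 = 62
Moonlight: 1·4 + 5·5 + 9·2 + 2·1 = 49
Her has the highest Borda score (69).

Her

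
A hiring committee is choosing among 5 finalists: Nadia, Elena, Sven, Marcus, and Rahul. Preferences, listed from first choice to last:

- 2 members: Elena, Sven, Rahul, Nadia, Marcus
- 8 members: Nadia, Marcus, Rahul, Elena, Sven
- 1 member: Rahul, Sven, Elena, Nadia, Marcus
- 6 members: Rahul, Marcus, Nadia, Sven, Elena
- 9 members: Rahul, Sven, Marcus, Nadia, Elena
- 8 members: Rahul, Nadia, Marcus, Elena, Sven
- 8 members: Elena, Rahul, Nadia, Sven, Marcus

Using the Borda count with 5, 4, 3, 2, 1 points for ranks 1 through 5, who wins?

Rahul

Nadia: 2·2 + 8·5 + 1·2 + 6·3 + 9·2 + 8·4 + 8·3 = 138
Elena: 2·5 + 8·2 + 1·3 + 6·1 + 9·1 + 8·2 + 8·5 = 100
Sven: 2·4 + 8·1 + 1·4 + 6·2 + 9·4 + 8·1 + 8·2 = 92
Marcus: 2·1 + 8·4 + 1·1 + 6·4 + 9·3 + 8·3 + 8·1 = 118
Rahul: 2·3 + 8·3 + 1·5 + 6·5 + 9·5 + 8·5 + 8·4 = 182
Rahul has the highest Borda score (182).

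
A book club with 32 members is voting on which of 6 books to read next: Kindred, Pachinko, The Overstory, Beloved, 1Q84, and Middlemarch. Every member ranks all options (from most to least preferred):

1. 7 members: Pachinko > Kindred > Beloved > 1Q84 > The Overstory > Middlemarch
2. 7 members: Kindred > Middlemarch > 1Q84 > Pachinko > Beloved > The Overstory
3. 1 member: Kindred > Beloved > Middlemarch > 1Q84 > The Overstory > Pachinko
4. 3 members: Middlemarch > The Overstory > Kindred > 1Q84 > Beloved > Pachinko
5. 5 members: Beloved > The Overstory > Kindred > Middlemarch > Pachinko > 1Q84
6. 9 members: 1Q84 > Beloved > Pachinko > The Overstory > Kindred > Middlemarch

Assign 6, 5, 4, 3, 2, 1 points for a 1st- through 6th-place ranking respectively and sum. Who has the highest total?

Kindred: 7·5 + 7·6 + 1·6 + 3·4 + 5·4 + 9·2 = 133
Pachinko: 7·6 + 7·3 + 1·1 + 3·1 + 5·2 + 9·4 = 113
The Overstory: 7·2 + 7·1 + 1·2 + 3·5 + 5·5 + 9·3 = 90
Beloved: 7·4 + 7·2 + 1·5 + 3·2 + 5·6 + 9·5 = 128
1Q84: 7·3 + 7·4 + 1·3 + 3·3 + 5·1 + 9·6 = 120
Middlemarch: 7·1 + 7·5 + 1·4 + 3·6 + 5·3 + 9·1 = 88
Kindred has the highest Borda score (133).

Kindred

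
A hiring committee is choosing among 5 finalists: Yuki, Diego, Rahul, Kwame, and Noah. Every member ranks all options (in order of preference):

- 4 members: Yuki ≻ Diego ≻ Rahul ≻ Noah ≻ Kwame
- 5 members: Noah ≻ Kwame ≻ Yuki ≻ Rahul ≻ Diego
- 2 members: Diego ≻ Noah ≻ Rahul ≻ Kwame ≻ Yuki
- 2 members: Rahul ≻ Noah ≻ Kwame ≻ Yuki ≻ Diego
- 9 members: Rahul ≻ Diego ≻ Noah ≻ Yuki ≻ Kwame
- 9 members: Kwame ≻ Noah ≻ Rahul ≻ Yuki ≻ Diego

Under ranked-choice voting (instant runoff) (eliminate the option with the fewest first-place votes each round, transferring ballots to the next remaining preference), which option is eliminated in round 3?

Round 1: Yuki 4, Diego 2, Rahul 11, Kwame 9, Noah 5. Eliminate Diego.
Round 2: Yuki 4, Rahul 11, Kwame 9, Noah 7. Eliminate Yuki.
Round 3: Rahul 15, Kwame 9, Noah 7. Eliminate Noah.

Noah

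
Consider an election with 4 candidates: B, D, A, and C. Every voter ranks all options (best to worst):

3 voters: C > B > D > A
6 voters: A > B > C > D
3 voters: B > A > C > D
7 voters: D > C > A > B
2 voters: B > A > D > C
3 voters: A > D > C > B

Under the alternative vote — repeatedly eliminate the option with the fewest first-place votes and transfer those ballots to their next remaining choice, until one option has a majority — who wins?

Round 1: B 5, D 7, A 9, C 3. Eliminate C.
Round 2: B 8, D 7, A 9. Eliminate D.
Round 3: B 8, A 16. A has a majority.

A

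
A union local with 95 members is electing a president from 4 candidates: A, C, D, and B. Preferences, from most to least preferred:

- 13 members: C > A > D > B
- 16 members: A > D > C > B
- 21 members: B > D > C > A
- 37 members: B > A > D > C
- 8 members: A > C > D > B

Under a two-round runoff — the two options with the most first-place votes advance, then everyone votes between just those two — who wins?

Round 1 first-place votes: A 24, C 13, D 0, B 58.
B and A advance.
Runoff: B is preferred to A by 58 voters; A by 37.
B wins the runoff.

B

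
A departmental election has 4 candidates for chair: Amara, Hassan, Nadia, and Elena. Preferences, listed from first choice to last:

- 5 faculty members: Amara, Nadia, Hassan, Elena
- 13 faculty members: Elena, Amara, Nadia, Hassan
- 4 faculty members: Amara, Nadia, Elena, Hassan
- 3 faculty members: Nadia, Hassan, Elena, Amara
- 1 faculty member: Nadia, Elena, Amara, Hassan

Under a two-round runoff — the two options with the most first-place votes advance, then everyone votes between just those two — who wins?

Elena

Round 1 first-place votes: Amara 9, Hassan 0, Nadia 4, Elena 13.
Elena and Amara advance.
Runoff: Elena is preferred to Amara by 17 voters; Amara by 9.
Elena wins the runoff.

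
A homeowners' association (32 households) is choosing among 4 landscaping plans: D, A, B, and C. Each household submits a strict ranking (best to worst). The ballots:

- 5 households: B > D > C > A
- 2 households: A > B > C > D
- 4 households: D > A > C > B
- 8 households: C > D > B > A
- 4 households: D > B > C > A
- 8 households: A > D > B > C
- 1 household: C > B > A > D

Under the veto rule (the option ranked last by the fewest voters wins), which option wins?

D

Last-place votes: D 3, A 17, B 4, C 8.
D is ranked last by the fewest voters, so D wins.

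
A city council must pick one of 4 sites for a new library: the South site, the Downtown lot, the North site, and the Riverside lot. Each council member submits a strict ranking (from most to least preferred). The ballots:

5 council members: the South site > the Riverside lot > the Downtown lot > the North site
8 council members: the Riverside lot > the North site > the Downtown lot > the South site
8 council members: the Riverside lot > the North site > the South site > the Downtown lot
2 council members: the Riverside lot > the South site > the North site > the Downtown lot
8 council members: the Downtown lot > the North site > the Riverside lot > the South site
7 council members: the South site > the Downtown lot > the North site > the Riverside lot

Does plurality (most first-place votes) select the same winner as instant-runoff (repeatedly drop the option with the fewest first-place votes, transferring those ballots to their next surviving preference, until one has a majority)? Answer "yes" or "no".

yes

Plurality — first-place votes: the South site 12, the Downtown lot 8, the North site 0, the Riverside lot 18. Winner: the Riverside lot.
Instant-runoff — R1 the South site 12, the Downtown lot 8, the North site 0, the Riverside lot 18 (the North site out); R2 the South site 12, the Downtown lot 8, the Riverside lot 18 (the Downtown lot out); R3 the South site 12, the Riverside lot 26 (the Riverside lot winner). Winner: the Riverside lot.
The two methods agree.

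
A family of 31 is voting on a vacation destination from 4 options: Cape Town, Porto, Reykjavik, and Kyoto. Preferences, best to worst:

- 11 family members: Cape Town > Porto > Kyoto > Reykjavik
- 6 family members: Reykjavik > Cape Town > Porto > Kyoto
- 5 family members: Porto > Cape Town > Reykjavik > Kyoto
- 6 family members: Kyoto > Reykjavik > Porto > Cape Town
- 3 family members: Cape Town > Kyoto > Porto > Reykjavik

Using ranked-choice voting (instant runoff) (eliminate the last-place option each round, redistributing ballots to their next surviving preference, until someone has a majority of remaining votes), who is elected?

Cape Town

Round 1: Cape Town 14, Porto 5, Reykjavik 6, Kyoto 6. Eliminate Porto.
Round 2: Cape Town 19, Reykjavik 6, Kyoto 6. Cape Town has a majority.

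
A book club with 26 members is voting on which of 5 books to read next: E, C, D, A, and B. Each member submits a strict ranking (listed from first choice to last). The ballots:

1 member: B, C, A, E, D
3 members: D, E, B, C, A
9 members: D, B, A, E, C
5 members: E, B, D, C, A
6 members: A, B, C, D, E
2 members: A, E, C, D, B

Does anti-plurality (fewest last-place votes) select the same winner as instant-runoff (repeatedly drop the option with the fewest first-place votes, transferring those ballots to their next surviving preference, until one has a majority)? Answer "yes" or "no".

Anti-plurality — last-place votes: E 6, C 9, D 1, A 8, B 2. Winner: D.
Instant-runoff — R1 E 5, C 0, D 12, A 8, B 1 (C out); R2 E 5, D 12, A 8, B 1 (B out); R3 E 5, D 12, A 9 (E out); R4 D 17, A 9 (D winner). Winner: D.
The two methods agree.

yes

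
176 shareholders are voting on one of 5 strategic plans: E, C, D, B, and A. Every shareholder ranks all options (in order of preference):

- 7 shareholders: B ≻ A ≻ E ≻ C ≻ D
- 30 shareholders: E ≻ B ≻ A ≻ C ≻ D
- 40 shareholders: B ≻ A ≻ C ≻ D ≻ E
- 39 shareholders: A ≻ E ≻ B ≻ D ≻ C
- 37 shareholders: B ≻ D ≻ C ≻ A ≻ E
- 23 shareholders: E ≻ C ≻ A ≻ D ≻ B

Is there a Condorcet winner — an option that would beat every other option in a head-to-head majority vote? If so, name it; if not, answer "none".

none

Checking pairwise contests:
A beats E 123–53.
E beats C 99–77.
E beats D 99–77.
E beats B 92–84.
B beats A 114–62.
Every option loses at least one head-to-head, so there is no Condorcet winner.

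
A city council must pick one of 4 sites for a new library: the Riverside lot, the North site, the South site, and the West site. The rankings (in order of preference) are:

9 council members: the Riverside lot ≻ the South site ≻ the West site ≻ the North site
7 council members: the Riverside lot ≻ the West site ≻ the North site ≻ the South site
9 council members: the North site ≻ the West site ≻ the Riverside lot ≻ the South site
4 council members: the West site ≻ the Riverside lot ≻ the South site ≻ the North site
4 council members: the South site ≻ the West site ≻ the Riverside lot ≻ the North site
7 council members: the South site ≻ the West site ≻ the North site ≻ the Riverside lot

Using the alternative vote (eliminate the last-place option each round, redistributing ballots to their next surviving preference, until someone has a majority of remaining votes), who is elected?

Round 1: the Riverside lot 16, the North site 9, the South site 11, the West site 4. Eliminate the West site.
Round 2: the Riverside lot 20, the North site 9, the South site 11. Eliminate the North site.
Round 3: the Riverside lot 29, the South site 11. The Riverside lot has a majority.

the Riverside lot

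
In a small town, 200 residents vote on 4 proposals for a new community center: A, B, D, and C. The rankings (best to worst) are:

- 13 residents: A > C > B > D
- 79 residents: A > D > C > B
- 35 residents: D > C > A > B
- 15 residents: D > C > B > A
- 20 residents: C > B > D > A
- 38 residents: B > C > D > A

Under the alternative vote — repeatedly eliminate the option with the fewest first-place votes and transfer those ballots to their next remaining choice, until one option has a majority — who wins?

Round 1: A 92, B 38, D 50, C 20. Eliminate C.
Round 2: A 92, B 58, D 50. Eliminate D.
Round 3: A 127, B 73. A has a majority.

A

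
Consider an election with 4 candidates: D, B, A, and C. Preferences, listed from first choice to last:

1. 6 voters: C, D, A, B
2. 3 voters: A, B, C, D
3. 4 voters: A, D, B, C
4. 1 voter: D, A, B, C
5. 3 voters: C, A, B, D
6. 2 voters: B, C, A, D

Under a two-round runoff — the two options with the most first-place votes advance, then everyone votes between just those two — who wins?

Round 1 first-place votes: D 1, B 2, A 7, C 9.
C and A advance.
Runoff: C is preferred to A by 11 voters; A by 8.
C wins the runoff.

C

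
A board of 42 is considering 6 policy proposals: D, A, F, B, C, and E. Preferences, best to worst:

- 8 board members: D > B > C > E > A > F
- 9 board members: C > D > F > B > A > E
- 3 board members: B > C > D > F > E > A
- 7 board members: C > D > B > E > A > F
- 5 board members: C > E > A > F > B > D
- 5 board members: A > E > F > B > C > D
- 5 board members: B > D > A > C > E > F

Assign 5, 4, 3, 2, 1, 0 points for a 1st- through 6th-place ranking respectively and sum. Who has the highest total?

C

D: 8·5 + 9·4 + 3·3 + 7·4 + 5·0 + 5·0 + 5·4 = 133
A: 8·1 + 9·1 + 3·0 + 7·1 + 5·3 + 5·5 + 5·3 = 79
F: 8·0 + 9·3 + 3·2 + 7·0 + 5·2 + 5·3 + 5·0 = 58
B: 8·4 + 9·2 + 3·5 + 7·3 + 5·1 + 5·2 + 5·5 = 126
C: 8·3 + 9·5 + 3·4 + 7·5 + 5·5 + 5·1 + 5·2 = 156
E: 8·2 + 9·0 + 3·1 + 7·2 + 5·4 + 5·4 + 5·1 = 78
C has the highest Borda score (156).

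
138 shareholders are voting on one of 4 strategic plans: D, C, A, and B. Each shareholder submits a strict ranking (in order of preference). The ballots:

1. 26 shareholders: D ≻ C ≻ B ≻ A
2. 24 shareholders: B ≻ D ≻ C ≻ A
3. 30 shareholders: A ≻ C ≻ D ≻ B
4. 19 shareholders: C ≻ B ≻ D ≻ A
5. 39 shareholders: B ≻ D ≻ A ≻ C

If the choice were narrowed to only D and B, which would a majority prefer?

B

Voters preferring D to B: 56; preferring B to D: 82.
B wins the head-to-head.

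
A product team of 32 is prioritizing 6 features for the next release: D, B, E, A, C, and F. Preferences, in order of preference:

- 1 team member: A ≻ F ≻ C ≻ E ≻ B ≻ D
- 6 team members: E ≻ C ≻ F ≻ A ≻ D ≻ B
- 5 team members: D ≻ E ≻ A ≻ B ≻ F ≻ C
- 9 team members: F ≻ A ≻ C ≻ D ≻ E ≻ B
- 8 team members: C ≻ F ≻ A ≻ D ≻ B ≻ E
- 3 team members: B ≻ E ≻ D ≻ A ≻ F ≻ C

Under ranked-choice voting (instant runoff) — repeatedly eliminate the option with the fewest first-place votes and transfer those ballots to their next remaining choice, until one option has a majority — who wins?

Round 1: D 5, B 3, E 6, A 1, C 8, F 9. Eliminate A.
Round 2: D 5, B 3, E 6, C 8, F 10. Eliminate B.
Round 3: D 5, E 9, C 8, F 10. Eliminate D.
Round 4: E 14, C 8, F 10. Eliminate C.
Round 5: E 14, F 18. F has a majority.

F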